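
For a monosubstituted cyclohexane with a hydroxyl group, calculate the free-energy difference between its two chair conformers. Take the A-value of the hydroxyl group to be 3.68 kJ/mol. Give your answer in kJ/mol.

3.68 kJ/mol

A monosubstituted cyclohexane has one chair with the hydroxyl group axial (E = A = 3.68 kJ/mol) and one with it equatorial (E = 0).
ΔE = 3.68 − 0 = 3.68 kJ/mol.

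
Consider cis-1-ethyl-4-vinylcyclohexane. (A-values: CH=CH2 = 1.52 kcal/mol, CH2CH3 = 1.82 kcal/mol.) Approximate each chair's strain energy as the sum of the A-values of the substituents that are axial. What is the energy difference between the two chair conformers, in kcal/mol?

0.30 kcal/mol

C1 and C4 have opposite parity, so for the cis isomer the two substituents are one axial and one equatorial in each chair.
Chair I (vinyl axial, ethyl equatorial): E = 1.52 kcal/mol.
Chair II (vinyl equatorial, ethyl axial): E = 1.82 kcal/mol.
ΔE = 1.82 − 1.52 = 0.30 kcal/mol; chair I is more stable.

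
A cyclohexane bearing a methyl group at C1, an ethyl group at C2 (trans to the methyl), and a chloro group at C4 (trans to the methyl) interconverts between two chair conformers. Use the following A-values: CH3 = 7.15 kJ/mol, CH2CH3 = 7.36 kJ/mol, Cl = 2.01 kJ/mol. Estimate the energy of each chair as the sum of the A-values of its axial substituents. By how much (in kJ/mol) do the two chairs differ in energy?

16.52 kJ/mol

Chair I (methyl axial, ethyl axial, chloro axial): E = 16.52 kJ/mol.
Chair II (methyl equatorial, ethyl equatorial, chloro equatorial): E = 0.00 kJ/mol.
ΔE = 16.52 − 0.00 = 16.52 kJ/mol; chair II is more stable.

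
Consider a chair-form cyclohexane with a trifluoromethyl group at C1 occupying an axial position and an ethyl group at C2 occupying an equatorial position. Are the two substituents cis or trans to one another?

C1 and C2 have opposite parity, so their axial bonds point in opposite directions.
With opposite-parity carbons, two substituents on the same face are one axial and one equatorial; opposite faces give both axial or both equatorial.
Here the groups are axial/equatorial → same face → cis.

cis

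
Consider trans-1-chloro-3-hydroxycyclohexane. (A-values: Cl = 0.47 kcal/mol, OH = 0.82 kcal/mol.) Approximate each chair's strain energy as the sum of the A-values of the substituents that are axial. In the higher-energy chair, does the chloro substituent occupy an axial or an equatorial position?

C1 and C3 have the same parity, so for the trans isomer the two substituents are one axial and one equatorial in each chair.
Chair I (chloro axial, hydroxyl equatorial): E = 0.47 kcal/mol.
Chair II (chloro equatorial, hydroxyl axial): E = 0.82 kcal/mol.
Chair II is the less stable (higher-energy) conformer, and in that chair the chloro group is equatorial.

equatorial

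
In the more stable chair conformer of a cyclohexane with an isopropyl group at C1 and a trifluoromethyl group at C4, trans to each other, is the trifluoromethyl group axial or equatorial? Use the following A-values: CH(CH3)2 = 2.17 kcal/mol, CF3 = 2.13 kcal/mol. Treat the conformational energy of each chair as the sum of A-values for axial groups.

equatorial

C1 and C4 have opposite parity, so for the trans isomer the two substituents are e,e in one chair and a,a in the other.
Chair I (isopropyl axial, trifluoromethyl axial): E = 4.30 kcal/mol.
Chair II (isopropyl equatorial, trifluoromethyl equatorial): E = 0.00 kcal/mol.
Chair II is the more stable (lower-energy) conformer, and in that chair the trifluoromethyl group is equatorial.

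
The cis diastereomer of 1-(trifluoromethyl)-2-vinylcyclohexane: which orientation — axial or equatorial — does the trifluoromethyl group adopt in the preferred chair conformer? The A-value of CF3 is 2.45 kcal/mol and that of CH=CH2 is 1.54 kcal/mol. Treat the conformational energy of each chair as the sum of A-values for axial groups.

C1 and C2 have opposite parity, so for the cis isomer the two substituents are one axial and one equatorial in each chair.
Chair I (trifluoromethyl axial, vinyl equatorial): E = 2.45 kcal/mol.
Chair II (trifluoromethyl equatorial, vinyl axial): E = 1.54 kcal/mol.
Chair II is the more stable (lower-energy) conformer, and in that chair the trifluoromethyl group is equatorial.

equatorial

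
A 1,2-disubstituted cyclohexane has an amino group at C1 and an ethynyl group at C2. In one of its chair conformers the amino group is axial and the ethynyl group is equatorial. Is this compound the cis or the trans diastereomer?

C1 and C2 have opposite parity, so their axial bonds point in opposite directions.
With opposite-parity carbons, two substituents on the same face are one axial and one equatorial; opposite faces give both axial or both equatorial.
Here the groups are axial/equatorial → same face → cis.

cis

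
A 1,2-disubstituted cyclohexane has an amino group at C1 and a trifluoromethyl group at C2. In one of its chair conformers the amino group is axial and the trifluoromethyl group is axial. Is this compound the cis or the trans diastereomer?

C1 and C2 have opposite parity, so their axial bonds point in opposite directions.
With opposite-parity carbons, two substituents on the same face are one axial and one equatorial; opposite faces give both axial or both equatorial.
Here the groups are axial/axial → opposite face → trans.

trans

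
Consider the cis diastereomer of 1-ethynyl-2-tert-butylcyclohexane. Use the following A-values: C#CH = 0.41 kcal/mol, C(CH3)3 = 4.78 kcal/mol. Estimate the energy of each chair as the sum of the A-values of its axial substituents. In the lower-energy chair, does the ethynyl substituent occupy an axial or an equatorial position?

axial

C1 and C2 have opposite parity, so for the cis isomer the two substituents are one axial and one equatorial in each chair.
Chair I (ethynyl axial, tert-butyl equatorial): E = 0.41 kcal/mol.
Chair II (ethynyl equatorial, tert-butyl axial): E = 4.78 kcal/mol.
Chair I is the more stable (lower-energy) conformer, and in that chair the ethynyl group is axial.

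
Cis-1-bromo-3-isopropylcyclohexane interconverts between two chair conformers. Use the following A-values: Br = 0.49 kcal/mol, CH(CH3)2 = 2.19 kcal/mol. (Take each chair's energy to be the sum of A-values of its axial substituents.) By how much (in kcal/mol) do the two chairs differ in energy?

C1 and C3 have the same parity, so for the cis isomer the two substituents are e,e in one chair and a,a in the other.
Chair I (bromo axial, isopropyl axial): E = 2.68 kcal/mol.
Chair II (bromo equatorial, isopropyl equatorial): E = 0.00 kcal/mol.
ΔE = 2.68 − 0.00 = 2.68 kcal/mol; chair II is more stable.

2.68 kcal/mol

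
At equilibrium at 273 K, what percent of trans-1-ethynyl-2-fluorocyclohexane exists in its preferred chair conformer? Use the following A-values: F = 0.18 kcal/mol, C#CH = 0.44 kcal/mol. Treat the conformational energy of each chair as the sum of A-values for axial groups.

C1 and C2 have opposite parity, so for the trans isomer the two substituents are e,e in one chair and a,a in the other.
Chair I (fluoro axial, ethynyl axial): E = 0.62 kcal/mol; chair II (fluoro equatorial, ethynyl equatorial): E = 0.00 kcal/mol.
ΔG = 0.62 kcal/mol between the two chairs.
K = exp(ΔG/RT) with R = 1.987×10⁻³ kcal mol⁻¹ K⁻¹ and T = 273 K gives K ≈ 3.14.
Fraction in the lower-energy chair = K/(K+1) = 75.8%.

75.8%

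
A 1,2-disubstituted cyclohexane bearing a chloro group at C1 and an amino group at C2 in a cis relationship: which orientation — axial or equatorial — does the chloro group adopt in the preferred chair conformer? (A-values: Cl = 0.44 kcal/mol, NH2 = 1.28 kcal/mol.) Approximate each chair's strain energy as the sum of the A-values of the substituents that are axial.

axial

C1 and C2 have opposite parity, so for the cis isomer the two substituents are one axial and one equatorial in each chair.
Chair I (chloro axial, amino equatorial): E = 0.44 kcal/mol.
Chair II (chloro equatorial, amino axial): E = 1.28 kcal/mol.
Chair I is the more stable (lower-energy) conformer, and in that chair the chloro group is axial.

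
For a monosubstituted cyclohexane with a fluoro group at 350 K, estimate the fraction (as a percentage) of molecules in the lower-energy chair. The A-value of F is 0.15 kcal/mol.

55.4%

One chair has the fluoro group axial (E = 0.15 kcal/mol) and the other has it equatorial (E = 0).
ΔG = 0.15 kcal/mol between the two chairs.
K = exp(ΔG/RT) with R = 1.987×10⁻³ kcal mol⁻¹ K⁻¹ and T = 350 K gives K ≈ 1.24.
Fraction in the lower-energy chair = K/(K+1) = 55.4%.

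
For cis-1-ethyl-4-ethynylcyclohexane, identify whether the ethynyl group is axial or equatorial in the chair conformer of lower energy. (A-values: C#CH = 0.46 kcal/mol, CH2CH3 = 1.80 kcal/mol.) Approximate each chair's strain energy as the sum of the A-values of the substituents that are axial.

C1 and C4 have opposite parity, so for the cis isomer the two substituents are one axial and one equatorial in each chair.
Chair I (ethynyl axial, ethyl equatorial): E = 0.46 kcal/mol.
Chair II (ethynyl equatorial, ethyl axial): E = 1.80 kcal/mol.
Chair I is the more stable (lower-energy) conformer, and in that chair the ethynyl group is axial.

axial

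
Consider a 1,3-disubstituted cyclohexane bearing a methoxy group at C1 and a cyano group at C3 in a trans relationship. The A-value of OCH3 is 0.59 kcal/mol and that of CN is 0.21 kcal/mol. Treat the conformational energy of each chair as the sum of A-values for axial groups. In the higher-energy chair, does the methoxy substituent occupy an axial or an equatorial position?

axial

C1 and C3 have the same parity, so for the trans isomer the two substituents are one axial and one equatorial in each chair.
Chair I (methoxy axial, cyano equatorial): E = 0.59 kcal/mol.
Chair II (methoxy equatorial, cyano axial): E = 0.21 kcal/mol.
Chair I is the less stable (higher-energy) conformer, and in that chair the methoxy group is axial.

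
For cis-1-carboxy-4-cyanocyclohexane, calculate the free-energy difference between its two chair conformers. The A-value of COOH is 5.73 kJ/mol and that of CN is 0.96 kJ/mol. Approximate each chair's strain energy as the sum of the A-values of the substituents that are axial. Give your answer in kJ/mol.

4.77 kJ/mol

C1 and C4 have opposite parity, so for the cis isomer the two substituents are one axial and one equatorial in each chair.
Chair I (carboxyl axial, cyano equatorial): E = 5.73 kJ/mol.
Chair II (carboxyl equatorial, cyano axial): E = 0.96 kJ/mol.
ΔE = 5.73 − 0.96 = 4.77 kJ/mol; chair II is more stable.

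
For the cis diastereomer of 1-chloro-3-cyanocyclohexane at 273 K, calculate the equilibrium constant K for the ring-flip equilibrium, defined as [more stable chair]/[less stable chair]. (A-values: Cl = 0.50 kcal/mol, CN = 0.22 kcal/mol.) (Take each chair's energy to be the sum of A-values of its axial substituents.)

K ≈ 3.77

C1 and C3 have the same parity, so for the cis isomer the two substituents are e,e in one chair and a,a in the other.
Chair I (chloro axial, cyano axial): E = 0.72 kcal/mol; chair II (chloro equatorial, cyano equatorial): E = 0.00 kcal/mol.
ΔG = 0.72 kcal/mol between the two chairs.
K = exp(ΔG/RT) with R = 1.987×10⁻³ kcal mol⁻¹ K⁻¹ and T = 273 K gives K ≈ 3.77.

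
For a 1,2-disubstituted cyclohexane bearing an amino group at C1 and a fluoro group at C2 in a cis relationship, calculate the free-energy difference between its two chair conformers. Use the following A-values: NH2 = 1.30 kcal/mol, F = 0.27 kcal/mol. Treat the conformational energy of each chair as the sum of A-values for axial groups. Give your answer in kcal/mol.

C1 and C2 have opposite parity, so for the cis isomer the two substituents are one axial and one equatorial in each chair.
Chair I (amino axial, fluoro equatorial): E = 1.30 kcal/mol.
Chair II (amino equatorial, fluoro axial): E = 0.27 kcal/mol.
ΔE = 1.30 − 0.27 = 1.03 kcal/mol; chair II is more stable.

1.03 kcal/mol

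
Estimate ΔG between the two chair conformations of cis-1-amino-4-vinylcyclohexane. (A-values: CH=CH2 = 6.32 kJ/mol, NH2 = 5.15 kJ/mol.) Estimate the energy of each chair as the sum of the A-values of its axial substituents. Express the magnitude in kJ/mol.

1.17 kJ/mol

C1 and C4 have opposite parity, so for the cis isomer the two substituents are one axial and one equatorial in each chair.
Chair I (vinyl axial, amino equatorial): E = 6.32 kJ/mol.
Chair II (vinyl equatorial, amino axial): E = 5.15 kJ/mol.
ΔE = 6.32 − 5.15 = 1.17 kJ/mol; chair II is more stable.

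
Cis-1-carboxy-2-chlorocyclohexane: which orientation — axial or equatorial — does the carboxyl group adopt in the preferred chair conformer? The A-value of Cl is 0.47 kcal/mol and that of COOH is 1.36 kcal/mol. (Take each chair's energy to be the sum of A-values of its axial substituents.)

equatorial

C1 and C2 have opposite parity, so for the cis isomer the two substituents are one axial and one equatorial in each chair.
Chair I (chloro axial, carboxyl equatorial): E = 0.47 kcal/mol.
Chair II (chloro equatorial, carboxyl axial): E = 1.36 kcal/mol.
Chair I is the more stable (lower-energy) conformer, and in that chair the carboxyl group is equatorial.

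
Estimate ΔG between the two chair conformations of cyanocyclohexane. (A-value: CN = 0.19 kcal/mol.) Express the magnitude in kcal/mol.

0.19 kcal/mol

A monosubstituted cyclohexane has one chair with the cyano group axial (E = A = 0.19 kcal/mol) and one with it equatorial (E = 0).
ΔE = 0.19 − 0 = 0.19 kcal/mol.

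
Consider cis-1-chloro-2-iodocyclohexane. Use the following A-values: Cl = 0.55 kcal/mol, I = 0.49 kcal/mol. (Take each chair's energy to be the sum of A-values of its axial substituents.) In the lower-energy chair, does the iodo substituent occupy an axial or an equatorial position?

axial

C1 and C2 have opposite parity, so for the cis isomer the two substituents are one axial and one equatorial in each chair.
Chair I (chloro axial, iodo equatorial): E = 0.55 kcal/mol.
Chair II (chloro equatorial, iodo axial): E = 0.49 kcal/mol.
Chair II is the more stable (lower-energy) conformer, and in that chair the iodo group is axial.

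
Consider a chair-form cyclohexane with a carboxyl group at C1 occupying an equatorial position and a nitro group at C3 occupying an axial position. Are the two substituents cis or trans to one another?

C1 and C3 have the same parity, so their axial bonds point in the same direction.
With same-parity carbons, two substituents on the same face are both axial or both equatorial; opposite faces give one of each.
Here the groups are equatorial/axial → opposite face → trans.

trans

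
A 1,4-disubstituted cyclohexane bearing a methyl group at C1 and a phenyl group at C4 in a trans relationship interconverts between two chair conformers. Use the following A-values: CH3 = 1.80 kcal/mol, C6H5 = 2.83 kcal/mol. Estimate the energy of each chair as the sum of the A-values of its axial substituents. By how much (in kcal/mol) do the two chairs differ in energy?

4.63 kcal/mol

C1 and C4 have opposite parity, so for the trans isomer the two substituents are e,e in one chair and a,a in the other.
Chair I (methyl axial, phenyl axial): E = 4.63 kcal/mol.
Chair II (methyl equatorial, phenyl equatorial): E = 0.00 kcal/mol.
ΔE = 4.63 − 0.00 = 4.63 kcal/mol; chair II is more stable.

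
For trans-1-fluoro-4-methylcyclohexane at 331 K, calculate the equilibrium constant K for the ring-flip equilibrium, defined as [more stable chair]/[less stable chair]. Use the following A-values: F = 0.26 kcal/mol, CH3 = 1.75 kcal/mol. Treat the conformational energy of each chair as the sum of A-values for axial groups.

C1 and C4 have opposite parity, so for the trans isomer the two substituents are e,e in one chair and a,a in the other.
Chair I (fluoro axial, methyl axial): E = 2.01 kcal/mol; chair II (fluoro equatorial, methyl equatorial): E = 0.00 kcal/mol.
ΔG = 2.01 kcal/mol between the two chairs.
K = exp(ΔG/RT) with R = 1.987×10⁻³ kcal mol⁻¹ K⁻¹ and T = 331 K gives K ≈ 21.2.

K ≈ 21.2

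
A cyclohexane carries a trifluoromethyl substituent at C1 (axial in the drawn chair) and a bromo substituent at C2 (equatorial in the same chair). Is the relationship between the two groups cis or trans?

C1 and C2 have opposite parity, so their axial bonds point in opposite directions.
With opposite-parity carbons, two substituents on the same face are one axial and one equatorial; opposite faces give both axial or both equatorial.
Here the groups are axial/equatorial → same face → cis.

cis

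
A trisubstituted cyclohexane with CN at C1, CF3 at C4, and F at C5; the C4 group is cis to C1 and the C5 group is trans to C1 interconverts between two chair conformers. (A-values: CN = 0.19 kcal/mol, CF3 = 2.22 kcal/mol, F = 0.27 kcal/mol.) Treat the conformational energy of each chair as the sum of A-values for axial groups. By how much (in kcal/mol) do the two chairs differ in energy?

2.30 kcal/mol

Chair I (cyano axial, trifluoromethyl equatorial, fluoro equatorial): E = 0.19 kcal/mol.
Chair II (cyano equatorial, trifluoromethyl axial, fluoro axial): E = 2.49 kcal/mol.
ΔE = 2.49 − 0.19 = 2.30 kcal/mol; chair I is more stable.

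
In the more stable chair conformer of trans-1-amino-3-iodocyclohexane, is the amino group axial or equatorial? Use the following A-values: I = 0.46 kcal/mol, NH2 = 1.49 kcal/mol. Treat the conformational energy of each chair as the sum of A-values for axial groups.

equatorial

C1 and C3 have the same parity, so for the trans isomer the two substituents are one axial and one equatorial in each chair.
Chair I (iodo axial, amino equatorial): E = 0.46 kcal/mol.
Chair II (iodo equatorial, amino axial): E = 1.49 kcal/mol.
Chair I is the more stable (lower-energy) conformer, and in that chair the amino group is equatorial.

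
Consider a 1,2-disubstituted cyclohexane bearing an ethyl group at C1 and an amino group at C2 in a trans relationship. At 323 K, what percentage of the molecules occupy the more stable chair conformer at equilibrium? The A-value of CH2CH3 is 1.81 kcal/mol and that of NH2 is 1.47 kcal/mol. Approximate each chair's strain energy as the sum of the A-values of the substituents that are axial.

C1 and C2 have opposite parity, so for the trans isomer the two substituents are e,e in one chair and a,a in the other.
Chair I (ethyl axial, amino axial): E = 3.28 kcal/mol; chair II (ethyl equatorial, amino equatorial): E = 0.00 kcal/mol.
ΔG = 3.28 kcal/mol between the two chairs.
K = exp(ΔG/RT) with R = 1.987×10⁻³ kcal mol⁻¹ K⁻¹ and T = 323 K gives K ≈ 166.
Fraction in the lower-energy chair = K/(K+1) = 99.4%.

99.4%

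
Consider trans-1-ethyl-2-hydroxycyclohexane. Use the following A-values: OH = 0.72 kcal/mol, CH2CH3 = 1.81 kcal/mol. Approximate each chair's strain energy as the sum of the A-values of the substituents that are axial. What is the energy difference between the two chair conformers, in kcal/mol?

C1 and C2 have opposite parity, so for the trans isomer the two substituents are e,e in one chair and a,a in the other.
Chair I (hydroxyl axial, ethyl axial): E = 2.53 kcal/mol.
Chair II (hydroxyl equatorial, ethyl equatorial): E = 0.00 kcal/mol.
ΔE = 2.53 − 0.00 = 2.53 kcal/mol; chair II is more stable.

2.53 kcal/mol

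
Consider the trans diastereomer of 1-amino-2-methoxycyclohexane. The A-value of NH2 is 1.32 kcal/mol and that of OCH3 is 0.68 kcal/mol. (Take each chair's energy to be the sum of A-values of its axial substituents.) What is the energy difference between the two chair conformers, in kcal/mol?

C1 and C2 have opposite parity, so for the trans isomer the two substituents are e,e in one chair and a,a in the other.
Chair I (amino axial, methoxy axial): E = 2.00 kcal/mol.
Chair II (amino equatorial, methoxy equatorial): E = 0.00 kcal/mol.
ΔE = 2.00 − 0.00 = 2.00 kcal/mol; chair II is more stable.

2.00 kcal/mol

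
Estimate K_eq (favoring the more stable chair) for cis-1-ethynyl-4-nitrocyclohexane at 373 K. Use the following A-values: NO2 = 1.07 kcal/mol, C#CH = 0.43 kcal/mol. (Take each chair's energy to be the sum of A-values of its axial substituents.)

K ≈ 2.37

C1 and C4 have opposite parity, so for the cis isomer the two substituents are one axial and one equatorial in each chair.
Chair I (nitro axial, ethynyl equatorial): E = 1.07 kcal/mol; chair II (nitro equatorial, ethynyl axial): E = 0.43 kcal/mol.
ΔG = 0.64 kcal/mol between the two chairs.
K = exp(ΔG/RT) with R = 1.987×10⁻³ kcal mol⁻¹ K⁻¹ and T = 373 K gives K ≈ 2.37.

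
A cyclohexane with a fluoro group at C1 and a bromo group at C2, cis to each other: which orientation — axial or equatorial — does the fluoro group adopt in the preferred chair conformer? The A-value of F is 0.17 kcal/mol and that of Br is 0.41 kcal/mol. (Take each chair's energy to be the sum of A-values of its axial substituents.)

C1 and C2 have opposite parity, so for the cis isomer the two substituents are one axial and one equatorial in each chair.
Chair I (fluoro axial, bromo equatorial): E = 0.17 kcal/mol.
Chair II (fluoro equatorial, bromo axial): E = 0.41 kcal/mol.
Chair I is the more stable (lower-energy) conformer, and in that chair the fluoro group is axial.

axial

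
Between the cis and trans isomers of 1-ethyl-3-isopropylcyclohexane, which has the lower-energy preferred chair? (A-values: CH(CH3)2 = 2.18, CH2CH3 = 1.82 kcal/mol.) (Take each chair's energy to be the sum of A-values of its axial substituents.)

cis

At 1,3 positions (parity same): cis → (e,e or a,a); trans → (a,e or e,a).
Best chair for cis: E = 0.00 kcal/mol; best chair for trans: E = 1.82 kcal/mol.
The cis isomer is lower by 1.82 kcal/mol.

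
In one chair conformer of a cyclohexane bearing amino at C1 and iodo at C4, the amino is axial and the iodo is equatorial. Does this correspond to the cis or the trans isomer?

C1 and C4 have opposite parity, so their axial bonds point in opposite directions.
With opposite-parity carbons, two substituents on the same face are one axial and one equatorial; opposite faces give both axial or both equatorial.
Here the groups are axial/equatorial → same face → cis.

cis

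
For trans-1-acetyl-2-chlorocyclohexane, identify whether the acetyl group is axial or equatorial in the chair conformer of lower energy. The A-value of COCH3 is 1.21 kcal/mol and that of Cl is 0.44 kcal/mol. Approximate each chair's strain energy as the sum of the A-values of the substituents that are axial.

equatorial

C1 and C2 have opposite parity, so for the trans isomer the two substituents are e,e in one chair and a,a in the other.
Chair I (acetyl axial, chloro axial): E = 1.65 kcal/mol.
Chair II (acetyl equatorial, chloro equatorial): E = 0.00 kcal/mol.
Chair II is the more stable (lower-energy) conformer, and in that chair the acetyl group is equatorial.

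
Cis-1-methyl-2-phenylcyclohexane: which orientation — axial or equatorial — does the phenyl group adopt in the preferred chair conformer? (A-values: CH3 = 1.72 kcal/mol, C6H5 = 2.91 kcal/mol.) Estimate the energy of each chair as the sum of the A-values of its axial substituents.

C1 and C2 have opposite parity, so for the cis isomer the two substituents are one axial and one equatorial in each chair.
Chair I (methyl axial, phenyl equatorial): E = 1.72 kcal/mol.
Chair II (methyl equatorial, phenyl axial): E = 2.91 kcal/mol.
Chair I is the more stable (lower-energy) conformer, and in that chair the phenyl group is equatorial.

equatorial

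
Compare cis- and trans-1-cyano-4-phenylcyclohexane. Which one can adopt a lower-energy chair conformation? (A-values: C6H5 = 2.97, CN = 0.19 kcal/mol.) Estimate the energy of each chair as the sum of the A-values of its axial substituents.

At 1,4 positions (parity opposite): cis → (a,e or e,a); trans → (e,e or a,a).
Best chair for cis: E = 0.19 kcal/mol; best chair for trans: E = 0.00 kcal/mol.
The trans isomer is lower by 0.19 kcal/mol.

trans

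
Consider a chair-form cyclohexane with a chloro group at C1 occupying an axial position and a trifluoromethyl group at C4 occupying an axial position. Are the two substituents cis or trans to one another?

C1 and C4 have opposite parity, so their axial bonds point in opposite directions.
With opposite-parity carbons, two substituents on the same face are one axial and one equatorial; opposite faces give both axial or both equatorial.
Here the groups are axial/axial → opposite face → trans.

trans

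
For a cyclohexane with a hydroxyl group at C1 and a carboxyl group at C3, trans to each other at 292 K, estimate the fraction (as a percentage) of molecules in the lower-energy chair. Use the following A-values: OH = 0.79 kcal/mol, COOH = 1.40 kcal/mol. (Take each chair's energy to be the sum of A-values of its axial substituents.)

C1 and C3 have the same parity, so for the trans isomer the two substituents are one axial and one equatorial in each chair.
Chair I (hydroxyl axial, carboxyl equatorial): E = 0.79 kcal/mol; chair II (hydroxyl equatorial, carboxyl axial): E = 1.40 kcal/mol.
ΔG = 0.61 kcal/mol between the two chairs.
K = exp(ΔG/RT) with R = 1.987×10⁻³ kcal mol⁻¹ K⁻¹ and T = 292 K gives K ≈ 2.86.
Fraction in the lower-energy chair = K/(K+1) = 74.1%.

74.1%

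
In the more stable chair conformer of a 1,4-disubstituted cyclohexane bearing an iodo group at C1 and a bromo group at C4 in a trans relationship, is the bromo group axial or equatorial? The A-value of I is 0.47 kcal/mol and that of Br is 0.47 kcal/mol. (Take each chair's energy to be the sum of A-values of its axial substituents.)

equatorial

C1 and C4 have opposite parity, so for the trans isomer the two substituents are e,e in one chair and a,a in the other.
Chair I (iodo axial, bromo axial): E = 0.94 kcal/mol.
Chair II (iodo equatorial, bromo equatorial): E = 0.00 kcal/mol.
Chair II is the more stable (lower-energy) conformer, and in that chair the bromo group is equatorial.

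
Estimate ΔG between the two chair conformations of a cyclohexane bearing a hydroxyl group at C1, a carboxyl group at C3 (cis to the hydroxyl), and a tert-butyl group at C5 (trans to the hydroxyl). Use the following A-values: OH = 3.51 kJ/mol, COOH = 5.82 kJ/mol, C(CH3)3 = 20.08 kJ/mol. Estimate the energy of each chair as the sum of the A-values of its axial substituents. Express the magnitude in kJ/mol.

10.75 kJ/mol

Chair I (hydroxyl axial, carboxyl axial, tert-butyl equatorial): E = 9.33 kJ/mol.
Chair II (hydroxyl equatorial, carboxyl equatorial, tert-butyl axial): E = 20.08 kJ/mol.
ΔE = 20.08 − 9.33 = 10.75 kJ/mol; chair I is more stable.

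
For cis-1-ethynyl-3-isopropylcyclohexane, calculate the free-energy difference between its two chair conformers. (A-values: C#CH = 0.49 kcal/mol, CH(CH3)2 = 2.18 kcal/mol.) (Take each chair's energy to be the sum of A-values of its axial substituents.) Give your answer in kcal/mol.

C1 and C3 have the same parity, so for the cis isomer the two substituents are e,e in one chair and a,a in the other.
Chair I (ethynyl axial, isopropyl axial): E = 2.67 kcal/mol.
Chair II (ethynyl equatorial, isopropyl equatorial): E = 0.00 kcal/mol.
ΔE = 2.67 − 0.00 = 2.67 kcal/mol; chair II is more stable.

2.67 kcal/mol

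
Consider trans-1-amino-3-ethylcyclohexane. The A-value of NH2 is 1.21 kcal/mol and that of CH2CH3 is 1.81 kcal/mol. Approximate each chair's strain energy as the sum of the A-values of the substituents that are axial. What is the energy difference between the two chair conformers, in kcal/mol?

C1 and C3 have the same parity, so for the trans isomer the two substituents are one axial and one equatorial in each chair.
Chair I (amino axial, ethyl equatorial): E = 1.21 kcal/mol.
Chair II (amino equatorial, ethyl axial): E = 1.81 kcal/mol.
ΔE = 1.81 − 1.21 = 0.60 kcal/mol; chair I is more stable.

0.60 kcal/mol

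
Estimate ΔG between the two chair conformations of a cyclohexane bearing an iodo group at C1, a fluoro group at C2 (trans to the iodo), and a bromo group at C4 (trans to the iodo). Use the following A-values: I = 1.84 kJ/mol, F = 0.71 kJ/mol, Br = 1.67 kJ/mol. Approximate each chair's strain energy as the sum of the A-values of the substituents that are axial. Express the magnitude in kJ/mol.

Chair I (iodo axial, fluoro axial, bromo axial): E = 4.22 kJ/mol.
Chair II (iodo equatorial, fluoro equatorial, bromo equatorial): E = 0.00 kJ/mol.
ΔE = 4.22 − 0.00 = 4.22 kJ/mol; chair II is more stable.

4.22 kJ/mol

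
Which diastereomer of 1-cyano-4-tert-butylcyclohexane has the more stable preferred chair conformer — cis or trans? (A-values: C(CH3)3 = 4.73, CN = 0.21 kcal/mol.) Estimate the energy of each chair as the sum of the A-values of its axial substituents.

At 1,4 positions (parity opposite): cis → (a,e or e,a); trans → (e,e or a,a).
Best chair for cis: E = 0.21 kcal/mol; best chair for trans: E = 0.00 kcal/mol.
The trans isomer is lower by 0.21 kcal/mol.

trans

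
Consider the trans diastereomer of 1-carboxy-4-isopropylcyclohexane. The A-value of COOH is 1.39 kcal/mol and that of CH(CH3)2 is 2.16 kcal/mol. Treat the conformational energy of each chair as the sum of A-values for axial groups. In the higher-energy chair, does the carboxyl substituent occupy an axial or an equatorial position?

C1 and C4 have opposite parity, so for the trans isomer the two substituents are e,e in one chair and a,a in the other.
Chair I (carboxyl axial, isopropyl axial): E = 3.55 kcal/mol.
Chair II (carboxyl equatorial, isopropyl equatorial): E = 0.00 kcal/mol.
Chair I is the less stable (higher-energy) conformer, and in that chair the carboxyl group is axial.

axial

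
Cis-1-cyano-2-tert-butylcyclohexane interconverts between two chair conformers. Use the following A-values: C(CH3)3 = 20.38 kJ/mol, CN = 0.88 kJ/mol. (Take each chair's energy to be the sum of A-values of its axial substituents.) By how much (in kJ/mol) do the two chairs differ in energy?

C1 and C2 have opposite parity, so for the cis isomer the two substituents are one axial and one equatorial in each chair.
Chair I (tert-butyl axial, cyano equatorial): E = 20.38 kJ/mol.
Chair II (tert-butyl equatorial, cyano axial): E = 0.88 kJ/mol.
ΔE = 20.38 − 0.88 = 19.50 kJ/mol; chair II is more stable.

19.50 kJ/mol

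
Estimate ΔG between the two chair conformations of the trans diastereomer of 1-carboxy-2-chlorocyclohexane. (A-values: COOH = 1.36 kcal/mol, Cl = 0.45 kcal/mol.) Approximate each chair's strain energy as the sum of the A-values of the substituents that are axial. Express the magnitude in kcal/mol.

C1 and C2 have opposite parity, so for the trans isomer the two substituents are e,e in one chair and a,a in the other.
Chair I (carboxyl axial, chloro axial): E = 1.81 kcal/mol.
Chair II (carboxyl equatorial, chloro equatorial): E = 0.00 kcal/mol.
ΔE = 1.81 − 0.00 = 1.81 kcal/mol; chair II is more stable.

1.81 kcal/mol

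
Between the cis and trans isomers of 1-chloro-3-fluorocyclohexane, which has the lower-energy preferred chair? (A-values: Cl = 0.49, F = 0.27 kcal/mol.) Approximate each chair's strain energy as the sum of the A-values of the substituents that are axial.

At 1,3 positions (parity same): cis → (e,e or a,a); trans → (a,e or e,a).
Best chair for cis: E = 0.00 kcal/mol; best chair for trans: E = 0.27 kcal/mol.
The cis isomer is lower by 0.27 kcal/mol.

cis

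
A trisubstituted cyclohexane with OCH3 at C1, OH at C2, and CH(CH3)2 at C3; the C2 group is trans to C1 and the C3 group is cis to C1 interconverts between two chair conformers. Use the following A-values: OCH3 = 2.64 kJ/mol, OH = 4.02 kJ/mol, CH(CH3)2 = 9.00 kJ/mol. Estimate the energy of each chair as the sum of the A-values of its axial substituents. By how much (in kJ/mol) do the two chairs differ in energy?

15.66 kJ/mol

Chair I (methoxy axial, hydroxyl axial, isopropyl axial): E = 15.66 kJ/mol.
Chair II (methoxy equatorial, hydroxyl equatorial, isopropyl equatorial): E = 0.00 kJ/mol.
ΔE = 15.66 − 0.00 = 15.66 kJ/mol; chair II is more stable.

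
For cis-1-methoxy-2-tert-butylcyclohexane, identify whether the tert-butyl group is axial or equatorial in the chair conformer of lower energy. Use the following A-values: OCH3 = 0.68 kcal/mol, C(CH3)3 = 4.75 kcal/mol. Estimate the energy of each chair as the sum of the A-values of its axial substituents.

C1 and C2 have opposite parity, so for the cis isomer the two substituents are one axial and one equatorial in each chair.
Chair I (methoxy axial, tert-butyl equatorial): E = 0.68 kcal/mol.
Chair II (methoxy equatorial, tert-butyl axial): E = 4.75 kcal/mol.
Chair I is the more stable (lower-energy) conformer, and in that chair the tert-butyl group is equatorial.

equatorial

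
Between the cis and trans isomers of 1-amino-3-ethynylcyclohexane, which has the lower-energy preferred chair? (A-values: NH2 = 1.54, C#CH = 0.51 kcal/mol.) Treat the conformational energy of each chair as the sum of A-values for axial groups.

At 1,3 positions (parity same): cis → (e,e or a,a); trans → (a,e or e,a).
Best chair for cis: E = 0.00 kcal/mol; best chair for trans: E = 0.51 kcal/mol.
The cis isomer is lower by 0.51 kcal/mol.

cis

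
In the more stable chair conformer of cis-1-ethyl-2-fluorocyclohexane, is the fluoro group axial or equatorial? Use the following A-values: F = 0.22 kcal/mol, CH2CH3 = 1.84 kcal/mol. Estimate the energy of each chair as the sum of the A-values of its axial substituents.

C1 and C2 have opposite parity, so for the cis isomer the two substituents are one axial and one equatorial in each chair.
Chair I (fluoro axial, ethyl equatorial): E = 0.22 kcal/mol.
Chair II (fluoro equatorial, ethyl axial): E = 1.84 kcal/mol.
Chair I is the more stable (lower-energy) conformer, and in that chair the fluoro group is axial.

axial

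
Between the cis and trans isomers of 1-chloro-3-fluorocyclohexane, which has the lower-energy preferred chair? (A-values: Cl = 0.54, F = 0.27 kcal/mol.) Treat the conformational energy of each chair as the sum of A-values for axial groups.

cis

At 1,3 positions (parity same): cis → (e,e or a,a); trans → (a,e or e,a).
Best chair for cis: E = 0.00 kcal/mol; best chair for trans: E = 0.27 kcal/mol.
The cis isomer is lower by 0.27 kcal/mol.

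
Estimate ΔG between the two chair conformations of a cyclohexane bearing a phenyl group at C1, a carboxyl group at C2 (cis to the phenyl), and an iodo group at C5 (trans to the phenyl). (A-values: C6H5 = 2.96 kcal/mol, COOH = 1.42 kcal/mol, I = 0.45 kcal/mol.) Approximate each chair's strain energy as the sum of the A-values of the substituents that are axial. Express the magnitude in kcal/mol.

Chair I (phenyl axial, carboxyl equatorial, iodo equatorial): E = 2.96 kcal/mol.
Chair II (phenyl equatorial, carboxyl axial, iodo axial): E = 1.87 kcal/mol.
ΔE = 2.96 − 1.87 = 1.09 kcal/mol; chair II is more stable.

1.09 kcal/mol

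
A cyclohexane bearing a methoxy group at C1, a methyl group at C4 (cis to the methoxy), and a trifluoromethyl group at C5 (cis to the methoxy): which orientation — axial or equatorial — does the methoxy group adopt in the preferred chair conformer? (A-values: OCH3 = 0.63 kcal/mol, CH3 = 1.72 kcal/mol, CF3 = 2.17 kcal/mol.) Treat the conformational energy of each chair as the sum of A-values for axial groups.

equatorial

Chair I (methoxy axial, methyl equatorial, trifluoromethyl axial): E = 2.80 kcal/mol.
Chair II (methoxy equatorial, methyl axial, trifluoromethyl equatorial): E = 1.72 kcal/mol.
Chair II is the more stable (lower-energy) conformer, and in that chair the methoxy group is equatorial.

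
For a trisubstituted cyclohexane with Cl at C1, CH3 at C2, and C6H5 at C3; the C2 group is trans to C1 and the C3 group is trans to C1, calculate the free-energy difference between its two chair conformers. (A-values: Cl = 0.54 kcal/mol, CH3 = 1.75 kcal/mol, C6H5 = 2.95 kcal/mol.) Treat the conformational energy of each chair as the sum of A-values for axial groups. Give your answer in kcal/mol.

0.66 kcal/mol

Chair I (chloro axial, methyl axial, phenyl equatorial): E = 2.29 kcal/mol.
Chair II (chloro equatorial, methyl equatorial, phenyl axial): E = 2.95 kcal/mol.
ΔE = 2.95 − 2.29 = 0.66 kcal/mol; chair I is more stable.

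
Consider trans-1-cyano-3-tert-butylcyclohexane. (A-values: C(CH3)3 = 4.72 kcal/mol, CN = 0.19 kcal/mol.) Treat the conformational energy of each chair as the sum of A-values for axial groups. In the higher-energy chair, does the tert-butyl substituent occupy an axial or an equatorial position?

axial

C1 and C3 have the same parity, so for the trans isomer the two substituents are one axial and one equatorial in each chair.
Chair I (tert-butyl axial, cyano equatorial): E = 4.72 kcal/mol.
Chair II (tert-butyl equatorial, cyano axial): E = 0.19 kcal/mol.
Chair I is the less stable (higher-energy) conformer, and in that chair the tert-butyl group is axial.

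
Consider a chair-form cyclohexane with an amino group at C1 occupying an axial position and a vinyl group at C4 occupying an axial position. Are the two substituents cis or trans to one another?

C1 and C4 have opposite parity, so their axial bonds point in opposite directions.
With opposite-parity carbons, two substituents on the same face are one axial and one equatorial; opposite faces give both axial or both equatorial.
Here the groups are axial/axial → opposite face → trans.

trans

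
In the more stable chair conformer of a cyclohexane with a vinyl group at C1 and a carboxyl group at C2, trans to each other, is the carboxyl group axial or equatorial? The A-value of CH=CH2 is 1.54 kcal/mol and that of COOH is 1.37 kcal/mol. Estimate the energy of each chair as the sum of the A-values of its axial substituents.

C1 and C2 have opposite parity, so for the trans isomer the two substituents are e,e in one chair and a,a in the other.
Chair I (vinyl axial, carboxyl axial): E = 2.91 kcal/mol.
Chair II (vinyl equatorial, carboxyl equatorial): E = 0.00 kcal/mol.
Chair II is the more stable (lower-energy) conformer, and in that chair the carboxyl group is equatorial.

equatorial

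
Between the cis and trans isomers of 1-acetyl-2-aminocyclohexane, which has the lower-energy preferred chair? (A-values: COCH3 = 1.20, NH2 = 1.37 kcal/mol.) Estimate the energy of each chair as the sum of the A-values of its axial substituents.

At 1,2 positions (parity opposite): cis → (a,e or e,a); trans → (e,e or a,a).
Best chair for cis: E = 1.20 kcal/mol; best chair for trans: E = 0.00 kcal/mol.
The trans isomer is lower by 1.20 kcal/mol.

trans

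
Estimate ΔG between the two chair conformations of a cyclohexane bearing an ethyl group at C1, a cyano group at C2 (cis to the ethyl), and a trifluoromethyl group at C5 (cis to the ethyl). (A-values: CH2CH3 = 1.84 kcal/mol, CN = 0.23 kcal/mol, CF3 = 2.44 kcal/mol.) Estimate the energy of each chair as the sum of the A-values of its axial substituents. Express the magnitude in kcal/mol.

4.05 kcal/mol

Chair I (ethyl axial, cyano equatorial, trifluoromethyl axial): E = 4.28 kcal/mol.
Chair II (ethyl equatorial, cyano axial, trifluoromethyl equatorial): E = 0.23 kcal/mol.
ΔE = 4.28 − 0.23 = 4.05 kcal/mol; chair II is more stable.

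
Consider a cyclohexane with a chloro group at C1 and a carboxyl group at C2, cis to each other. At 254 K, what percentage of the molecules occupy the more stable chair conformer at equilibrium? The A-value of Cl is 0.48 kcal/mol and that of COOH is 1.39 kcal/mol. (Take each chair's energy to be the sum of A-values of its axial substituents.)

85.9%

C1 and C2 have opposite parity, so for the cis isomer the two substituents are one axial and one equatorial in each chair.
Chair I (chloro axial, carboxyl equatorial): E = 0.48 kcal/mol; chair II (chloro equatorial, carboxyl axial): E = 1.39 kcal/mol.
ΔG = 0.91 kcal/mol between the two chairs.
K = exp(ΔG/RT) with R = 1.987×10⁻³ kcal mol⁻¹ K⁻¹ and T = 254 K gives K ≈ 6.07.
Fraction in the lower-energy chair = K/(K+1) = 85.9%.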